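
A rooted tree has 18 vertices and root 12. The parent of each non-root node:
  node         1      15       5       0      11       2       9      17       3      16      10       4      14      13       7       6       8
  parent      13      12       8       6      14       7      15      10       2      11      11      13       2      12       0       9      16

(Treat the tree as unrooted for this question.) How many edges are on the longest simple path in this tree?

13

Starting from 1, a farthest node is 5 at distance 13.
One longest path: 1-13-12-15-9-6-0-7-2-14-11-16-8-5.
So the diameter is 13.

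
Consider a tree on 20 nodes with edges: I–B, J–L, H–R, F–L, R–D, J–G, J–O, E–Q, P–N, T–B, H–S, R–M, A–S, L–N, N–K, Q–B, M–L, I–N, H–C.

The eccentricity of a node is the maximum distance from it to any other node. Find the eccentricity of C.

9

The node farthest from C is E, via C–H–R–M–L–N–I–B–Q–E — 9 edges.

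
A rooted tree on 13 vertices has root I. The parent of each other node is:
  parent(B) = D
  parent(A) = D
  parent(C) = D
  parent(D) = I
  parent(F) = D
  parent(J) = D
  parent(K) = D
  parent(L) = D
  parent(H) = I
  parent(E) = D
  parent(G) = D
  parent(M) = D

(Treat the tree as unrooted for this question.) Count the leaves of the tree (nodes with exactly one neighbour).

11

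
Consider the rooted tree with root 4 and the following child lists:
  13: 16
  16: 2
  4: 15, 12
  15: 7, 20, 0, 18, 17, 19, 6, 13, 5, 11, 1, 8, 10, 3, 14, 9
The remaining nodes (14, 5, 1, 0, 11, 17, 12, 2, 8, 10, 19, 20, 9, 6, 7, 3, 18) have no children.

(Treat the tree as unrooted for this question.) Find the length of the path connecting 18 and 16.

3

The path is 18 - 15 - 13 - 16, which has 3 edges.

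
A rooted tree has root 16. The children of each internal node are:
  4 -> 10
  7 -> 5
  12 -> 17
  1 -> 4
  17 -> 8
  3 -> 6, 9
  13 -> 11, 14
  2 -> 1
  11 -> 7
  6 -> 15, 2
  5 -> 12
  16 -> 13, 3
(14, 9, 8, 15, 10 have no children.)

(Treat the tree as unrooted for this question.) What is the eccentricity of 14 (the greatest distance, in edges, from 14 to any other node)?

8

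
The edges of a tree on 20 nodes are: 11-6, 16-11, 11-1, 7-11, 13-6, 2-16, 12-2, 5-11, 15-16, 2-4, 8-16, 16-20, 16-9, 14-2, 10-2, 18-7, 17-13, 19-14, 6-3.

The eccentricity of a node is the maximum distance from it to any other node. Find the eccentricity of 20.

A farthest node from 20 is 17.
The path 20–16–11–6–13–17 has 5 edges.

5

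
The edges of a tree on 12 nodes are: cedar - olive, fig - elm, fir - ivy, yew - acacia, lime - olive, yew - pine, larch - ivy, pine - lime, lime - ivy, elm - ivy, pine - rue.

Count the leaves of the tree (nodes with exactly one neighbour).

6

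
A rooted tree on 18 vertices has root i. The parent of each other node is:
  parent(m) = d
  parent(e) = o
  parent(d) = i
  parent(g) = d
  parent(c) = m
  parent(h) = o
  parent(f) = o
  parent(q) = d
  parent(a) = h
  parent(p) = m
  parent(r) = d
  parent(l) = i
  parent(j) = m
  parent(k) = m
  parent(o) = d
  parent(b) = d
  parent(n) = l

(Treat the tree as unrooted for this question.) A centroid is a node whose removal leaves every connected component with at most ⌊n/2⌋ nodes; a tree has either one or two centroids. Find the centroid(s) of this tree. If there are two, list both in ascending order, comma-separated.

d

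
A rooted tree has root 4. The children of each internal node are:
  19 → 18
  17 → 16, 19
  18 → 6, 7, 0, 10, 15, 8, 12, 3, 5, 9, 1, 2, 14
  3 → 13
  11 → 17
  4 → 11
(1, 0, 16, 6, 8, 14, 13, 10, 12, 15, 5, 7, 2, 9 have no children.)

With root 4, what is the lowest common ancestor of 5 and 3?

Ancestors of 5 (toward the root): 5, 18, 19, 17, 11, 4.
Ancestors of 3: 3, 18, 19, 17, 11, 4.
The deepest node appearing in both lists is 18.

18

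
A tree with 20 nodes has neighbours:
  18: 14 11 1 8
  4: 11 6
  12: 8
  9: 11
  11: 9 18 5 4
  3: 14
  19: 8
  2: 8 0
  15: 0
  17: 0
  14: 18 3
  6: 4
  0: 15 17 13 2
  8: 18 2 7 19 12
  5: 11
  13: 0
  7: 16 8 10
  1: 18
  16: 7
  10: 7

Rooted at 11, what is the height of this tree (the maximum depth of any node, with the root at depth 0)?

5

13 sits deepest: 11 → 18 → 8 → 2 → 0 → 13 — 5 edges from the root.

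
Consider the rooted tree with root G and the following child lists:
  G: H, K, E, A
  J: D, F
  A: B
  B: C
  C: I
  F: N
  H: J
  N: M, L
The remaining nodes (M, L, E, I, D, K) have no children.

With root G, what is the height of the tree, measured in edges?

The longest root-to-leaf path is G → H → J → F → N → M (5 edges).

5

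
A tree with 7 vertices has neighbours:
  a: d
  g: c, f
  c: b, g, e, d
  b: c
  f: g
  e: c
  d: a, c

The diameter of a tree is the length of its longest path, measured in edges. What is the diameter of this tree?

4

BFS from a reaches f last, at distance 4; BFS from f confirms no node is farther.
Path: a – d – c – g – f.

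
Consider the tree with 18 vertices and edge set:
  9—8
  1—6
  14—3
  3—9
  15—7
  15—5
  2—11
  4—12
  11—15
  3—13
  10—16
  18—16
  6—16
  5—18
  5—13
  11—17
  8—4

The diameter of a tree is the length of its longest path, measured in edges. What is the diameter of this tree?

BFS from 1 reaches 12 last, at distance 10; BFS from 12 confirms no node is farther.
Path: 1–6–16–18–5–13–3–9–8–4–12.

10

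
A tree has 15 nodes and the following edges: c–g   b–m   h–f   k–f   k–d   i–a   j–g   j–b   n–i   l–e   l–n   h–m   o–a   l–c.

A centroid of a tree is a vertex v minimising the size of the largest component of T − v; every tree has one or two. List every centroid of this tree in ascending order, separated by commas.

If g is removed the pieces have sizes 7, 7, all ≤ ⌊15/2⌋ = 7.
No neighbour of g does as well, so g is the unique centroid.

g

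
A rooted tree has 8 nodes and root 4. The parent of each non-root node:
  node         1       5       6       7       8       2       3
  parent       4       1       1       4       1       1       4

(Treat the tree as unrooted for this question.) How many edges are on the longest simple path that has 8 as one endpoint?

The node farthest from 8 is 3 (7 also at distance 3), via 8-1-4-3 — 3 edges.

3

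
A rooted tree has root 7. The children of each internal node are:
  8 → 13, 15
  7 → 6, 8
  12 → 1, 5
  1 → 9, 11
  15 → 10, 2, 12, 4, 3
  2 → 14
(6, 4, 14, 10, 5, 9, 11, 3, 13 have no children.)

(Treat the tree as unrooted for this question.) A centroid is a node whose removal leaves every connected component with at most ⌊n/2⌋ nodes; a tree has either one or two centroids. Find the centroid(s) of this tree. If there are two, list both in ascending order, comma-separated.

Removing 15 splits the tree into components of sizes 5, 4, 2, 1, 1, 1; the largest is 5 ≤ ⌊15/2⌋ = 7.
No neighbour of 15 does as well, so 15 is the unique centroid.

15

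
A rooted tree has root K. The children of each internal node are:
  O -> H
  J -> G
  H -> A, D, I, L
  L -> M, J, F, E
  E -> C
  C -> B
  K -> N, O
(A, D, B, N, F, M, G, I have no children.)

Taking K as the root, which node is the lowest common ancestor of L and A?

H

L's ancestor chain is L, H, O, K and A's is A, H, O, K; they first meet at H.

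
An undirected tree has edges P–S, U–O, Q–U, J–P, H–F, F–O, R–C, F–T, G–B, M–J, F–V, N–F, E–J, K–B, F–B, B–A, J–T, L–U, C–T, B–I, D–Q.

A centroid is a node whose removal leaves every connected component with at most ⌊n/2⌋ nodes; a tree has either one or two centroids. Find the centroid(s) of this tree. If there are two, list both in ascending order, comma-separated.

If F is removed the pieces have sizes 8, 5, 5, 1, 1, 1, all ≤ ⌊22/2⌋ = 11.
No neighbour of F does as well, so F is the unique centroid.

F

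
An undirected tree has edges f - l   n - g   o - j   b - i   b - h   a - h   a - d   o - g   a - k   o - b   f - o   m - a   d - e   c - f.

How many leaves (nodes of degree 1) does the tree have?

8

Degree-1 nodes: c, e, i, j, k, l, m, n — 8 of them.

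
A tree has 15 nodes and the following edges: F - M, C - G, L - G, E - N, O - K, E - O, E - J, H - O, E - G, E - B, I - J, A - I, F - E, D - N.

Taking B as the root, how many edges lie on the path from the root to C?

Climbing from C to the root: C – G – E – B. That's 3 steps.

3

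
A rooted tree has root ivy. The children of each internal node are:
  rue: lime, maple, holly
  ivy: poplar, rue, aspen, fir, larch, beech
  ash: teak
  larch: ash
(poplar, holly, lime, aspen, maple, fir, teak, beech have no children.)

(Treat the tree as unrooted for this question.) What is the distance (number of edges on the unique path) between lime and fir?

3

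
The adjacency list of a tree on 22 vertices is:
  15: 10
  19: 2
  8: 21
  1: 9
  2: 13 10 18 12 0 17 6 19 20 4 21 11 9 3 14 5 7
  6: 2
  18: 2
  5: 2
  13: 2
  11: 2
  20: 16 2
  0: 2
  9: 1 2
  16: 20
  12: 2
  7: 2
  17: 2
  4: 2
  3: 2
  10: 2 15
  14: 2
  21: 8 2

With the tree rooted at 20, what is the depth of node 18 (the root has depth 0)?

Climbing from 18 to the root: 18–2–20. That's 2 steps.

2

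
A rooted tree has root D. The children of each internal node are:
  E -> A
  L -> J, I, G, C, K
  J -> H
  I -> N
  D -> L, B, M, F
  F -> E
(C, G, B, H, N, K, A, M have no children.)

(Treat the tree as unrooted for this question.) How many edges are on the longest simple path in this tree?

6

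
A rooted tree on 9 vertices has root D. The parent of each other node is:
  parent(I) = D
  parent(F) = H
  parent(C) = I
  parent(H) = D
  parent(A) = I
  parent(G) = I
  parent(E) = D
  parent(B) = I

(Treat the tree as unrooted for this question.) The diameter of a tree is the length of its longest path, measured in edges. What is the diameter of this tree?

4

Starting from F, a farthest node is C at distance 4.
One longest path: F–H–D–I–C.
So the diameter is 4.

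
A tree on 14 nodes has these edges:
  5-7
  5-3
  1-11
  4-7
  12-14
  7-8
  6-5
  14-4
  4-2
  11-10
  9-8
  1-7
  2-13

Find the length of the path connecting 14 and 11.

4

Walking from 14: 14–4–7–1–11. Length 4.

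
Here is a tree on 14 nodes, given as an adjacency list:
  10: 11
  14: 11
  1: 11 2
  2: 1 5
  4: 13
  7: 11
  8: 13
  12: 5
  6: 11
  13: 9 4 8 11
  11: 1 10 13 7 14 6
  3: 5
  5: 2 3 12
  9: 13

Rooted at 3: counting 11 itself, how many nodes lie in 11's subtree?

9

The subtree rooted at 11 contains: 11, 13, 7, 10, 6, 14, 8, 4, 9 — 9 nodes.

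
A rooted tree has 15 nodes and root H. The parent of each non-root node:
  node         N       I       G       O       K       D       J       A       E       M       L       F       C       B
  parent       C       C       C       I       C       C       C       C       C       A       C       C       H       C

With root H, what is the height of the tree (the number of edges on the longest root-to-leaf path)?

M sits deepest: H → C → A → M — 3 edges from the root.

3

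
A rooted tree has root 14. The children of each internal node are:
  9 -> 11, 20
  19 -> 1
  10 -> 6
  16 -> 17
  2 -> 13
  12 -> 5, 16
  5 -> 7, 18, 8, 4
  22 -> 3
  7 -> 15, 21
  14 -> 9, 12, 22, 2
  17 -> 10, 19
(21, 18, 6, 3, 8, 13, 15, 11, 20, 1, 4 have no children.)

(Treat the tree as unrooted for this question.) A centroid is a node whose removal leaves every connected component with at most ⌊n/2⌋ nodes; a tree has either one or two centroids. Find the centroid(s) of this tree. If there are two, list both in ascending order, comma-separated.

If 12 is removed the pieces have sizes 8, 7, 6, all ≤ ⌊22/2⌋ = 11.
No neighbour of 12 does as well, so 12 is the unique centroid.

12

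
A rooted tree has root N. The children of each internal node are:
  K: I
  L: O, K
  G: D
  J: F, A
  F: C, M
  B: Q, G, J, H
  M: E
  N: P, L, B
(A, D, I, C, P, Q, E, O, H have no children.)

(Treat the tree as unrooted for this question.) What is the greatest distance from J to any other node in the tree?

A farthest node from J is I.
The path J–B–N–L–K–I has 5 edges.

5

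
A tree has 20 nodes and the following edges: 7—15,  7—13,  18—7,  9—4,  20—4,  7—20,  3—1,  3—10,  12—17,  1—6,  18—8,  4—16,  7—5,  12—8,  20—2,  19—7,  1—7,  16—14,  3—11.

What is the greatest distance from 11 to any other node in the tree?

The node farthest from 11 is 14 (17 also at distance 7), via 11 – 3 – 1 – 7 – 20 – 4 – 16 – 14 — 7 edges.

7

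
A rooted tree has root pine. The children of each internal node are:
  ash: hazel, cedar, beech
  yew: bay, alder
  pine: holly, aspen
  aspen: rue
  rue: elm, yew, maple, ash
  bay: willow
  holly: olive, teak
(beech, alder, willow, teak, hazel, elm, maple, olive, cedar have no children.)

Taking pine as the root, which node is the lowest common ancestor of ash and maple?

Ancestors of ash (toward the root): ash, rue, aspen, pine.
Ancestors of maple: maple, rue, aspen, pine.
The deepest node appearing in both lists is rue.

rue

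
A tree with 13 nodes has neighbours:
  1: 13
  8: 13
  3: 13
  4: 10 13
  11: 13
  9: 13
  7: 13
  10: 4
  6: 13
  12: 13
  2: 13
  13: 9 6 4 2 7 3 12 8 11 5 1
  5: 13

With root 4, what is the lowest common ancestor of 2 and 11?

13

Path 2→root: 2 13 4; path 11→root: 11 13 4.
First common node: 13.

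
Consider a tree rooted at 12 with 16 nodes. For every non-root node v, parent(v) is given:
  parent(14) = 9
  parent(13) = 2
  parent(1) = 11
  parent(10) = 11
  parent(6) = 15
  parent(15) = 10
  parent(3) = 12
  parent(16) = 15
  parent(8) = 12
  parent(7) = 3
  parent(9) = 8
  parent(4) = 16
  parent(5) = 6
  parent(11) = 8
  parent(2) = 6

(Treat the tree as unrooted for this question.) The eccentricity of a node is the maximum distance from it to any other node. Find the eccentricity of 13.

9

Distances from 13 peak at 9, attained at 7.
13 – 2 – 6 – 15 – 10 – 11 – 8 – 12 – 3 – 7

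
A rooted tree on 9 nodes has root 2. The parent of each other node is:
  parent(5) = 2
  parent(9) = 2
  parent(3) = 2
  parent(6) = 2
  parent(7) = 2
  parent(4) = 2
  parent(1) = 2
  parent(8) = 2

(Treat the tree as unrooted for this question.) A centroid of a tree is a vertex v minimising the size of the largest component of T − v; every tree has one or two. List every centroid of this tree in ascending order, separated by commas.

Delete 2: the remaining components have sizes 1, 1, 1, 1, 1, 1, 1, 1. Max 1 ≤ 4, so 2 is a centroid.
Every other node leaves some component of size > 4, so the centroid is unique.

2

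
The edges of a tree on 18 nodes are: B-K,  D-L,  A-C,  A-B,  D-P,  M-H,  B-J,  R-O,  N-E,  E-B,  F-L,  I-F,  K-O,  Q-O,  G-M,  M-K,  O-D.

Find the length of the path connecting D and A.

4

Walking from D: D – O – K – B – A. Length 4.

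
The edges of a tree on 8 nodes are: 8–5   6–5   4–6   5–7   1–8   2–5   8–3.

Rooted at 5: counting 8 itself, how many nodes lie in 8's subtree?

3

Descendants of 8 (including itself): 8, 3, 1. That's 3.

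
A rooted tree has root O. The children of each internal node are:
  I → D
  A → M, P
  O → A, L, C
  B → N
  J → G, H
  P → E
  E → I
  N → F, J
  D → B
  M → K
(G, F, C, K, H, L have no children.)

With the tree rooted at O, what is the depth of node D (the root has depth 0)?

5

O–A–P–E–I–D — 5 edges.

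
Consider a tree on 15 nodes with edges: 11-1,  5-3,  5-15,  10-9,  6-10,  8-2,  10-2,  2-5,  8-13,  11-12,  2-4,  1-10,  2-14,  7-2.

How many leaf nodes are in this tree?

The leaves are 3, 4, 6, 7, 9, 12, 13, 14, 15.
That is 9 leaves.

9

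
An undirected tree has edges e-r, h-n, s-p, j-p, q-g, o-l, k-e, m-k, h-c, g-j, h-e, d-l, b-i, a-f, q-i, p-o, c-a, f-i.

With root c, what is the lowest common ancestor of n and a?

n's ancestor chain is n, h, c and a's is a, c; they first meet at c.

c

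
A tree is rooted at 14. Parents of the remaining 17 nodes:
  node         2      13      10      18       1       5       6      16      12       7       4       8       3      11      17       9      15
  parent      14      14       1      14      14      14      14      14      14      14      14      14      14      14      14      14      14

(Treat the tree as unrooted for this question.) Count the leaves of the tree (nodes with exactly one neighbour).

16

Exactly 16 nodes have a single neighbour: 2, 3, 4, 5, 6, 7, 8, 9, 10, 11, 12, 13, 15, 16, 17, 18.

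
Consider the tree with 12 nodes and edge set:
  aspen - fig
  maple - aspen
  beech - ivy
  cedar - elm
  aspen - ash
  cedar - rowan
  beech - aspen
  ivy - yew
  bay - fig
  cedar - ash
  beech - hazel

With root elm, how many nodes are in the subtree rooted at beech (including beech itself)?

beech's subtree: {beech, hazel, ivy, yew}, size 4.

4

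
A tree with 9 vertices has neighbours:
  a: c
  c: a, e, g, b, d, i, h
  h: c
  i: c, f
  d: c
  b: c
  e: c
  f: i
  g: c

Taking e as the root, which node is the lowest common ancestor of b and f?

Path b→root: b c e; path f→root: f i c e.
First common node: c.

c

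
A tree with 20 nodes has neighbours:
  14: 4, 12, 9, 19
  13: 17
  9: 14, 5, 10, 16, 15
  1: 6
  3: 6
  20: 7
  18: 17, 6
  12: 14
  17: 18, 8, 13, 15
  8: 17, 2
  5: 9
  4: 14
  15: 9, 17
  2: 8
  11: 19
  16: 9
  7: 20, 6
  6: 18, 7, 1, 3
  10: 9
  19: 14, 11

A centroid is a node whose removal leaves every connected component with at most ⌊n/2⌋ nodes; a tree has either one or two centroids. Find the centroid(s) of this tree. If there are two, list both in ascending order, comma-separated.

15, 17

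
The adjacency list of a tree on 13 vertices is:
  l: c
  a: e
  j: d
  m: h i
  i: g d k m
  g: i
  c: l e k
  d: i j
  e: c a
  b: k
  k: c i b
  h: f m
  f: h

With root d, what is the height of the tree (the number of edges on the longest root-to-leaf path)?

5

A deepest node is a, reached by d → i → k → c → e → a.
That path has 5 edges, so the height is 5.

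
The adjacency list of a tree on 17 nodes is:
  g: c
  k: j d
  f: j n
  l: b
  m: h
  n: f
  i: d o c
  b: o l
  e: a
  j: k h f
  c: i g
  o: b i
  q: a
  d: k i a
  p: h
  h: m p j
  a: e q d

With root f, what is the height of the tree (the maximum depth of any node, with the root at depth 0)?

7

l sits deepest: f – j – k – d – i – o – b – l — 7 edges from the root.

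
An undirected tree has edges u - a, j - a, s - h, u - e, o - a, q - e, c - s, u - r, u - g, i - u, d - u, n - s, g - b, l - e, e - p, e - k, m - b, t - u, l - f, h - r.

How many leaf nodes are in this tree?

Exactly 12 nodes have a single neighbour: c, d, f, i, j, k, m, n, o, p, q, t.

12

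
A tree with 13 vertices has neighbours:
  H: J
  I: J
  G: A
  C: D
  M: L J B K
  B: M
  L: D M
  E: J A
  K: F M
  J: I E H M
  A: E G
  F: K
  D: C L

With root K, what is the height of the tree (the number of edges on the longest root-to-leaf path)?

5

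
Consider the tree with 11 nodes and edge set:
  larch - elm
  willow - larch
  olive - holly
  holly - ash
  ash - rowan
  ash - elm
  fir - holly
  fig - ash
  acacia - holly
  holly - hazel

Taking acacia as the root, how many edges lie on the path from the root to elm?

Climbing from elm to the root: elm–ash–holly–acacia. That's 3 steps.

3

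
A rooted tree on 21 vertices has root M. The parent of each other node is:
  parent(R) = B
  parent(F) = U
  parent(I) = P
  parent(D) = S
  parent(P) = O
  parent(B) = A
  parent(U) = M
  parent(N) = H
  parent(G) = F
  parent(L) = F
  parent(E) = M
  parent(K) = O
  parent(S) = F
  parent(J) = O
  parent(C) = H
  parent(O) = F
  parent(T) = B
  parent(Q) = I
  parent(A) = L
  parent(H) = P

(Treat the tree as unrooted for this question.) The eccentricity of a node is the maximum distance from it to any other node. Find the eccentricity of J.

6

The node farthest from J is T (R also at distance 6), via J-O-F-L-A-B-T — 6 edges.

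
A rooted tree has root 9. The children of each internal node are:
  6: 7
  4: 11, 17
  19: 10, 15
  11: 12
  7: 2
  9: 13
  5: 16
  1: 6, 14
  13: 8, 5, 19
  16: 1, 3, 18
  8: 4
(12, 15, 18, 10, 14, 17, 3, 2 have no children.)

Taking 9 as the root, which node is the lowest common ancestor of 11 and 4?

Path 11→root: 11 4 8 13 9; path 4→root: 4 8 13 9.
First common node: 4.

4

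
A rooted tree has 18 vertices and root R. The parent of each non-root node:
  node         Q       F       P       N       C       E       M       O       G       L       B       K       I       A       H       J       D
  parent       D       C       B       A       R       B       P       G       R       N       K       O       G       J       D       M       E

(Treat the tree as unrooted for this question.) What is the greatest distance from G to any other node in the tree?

Distances from G peak at 9, attained at L.
G – O – K – B – P – M – J – A – N – L

9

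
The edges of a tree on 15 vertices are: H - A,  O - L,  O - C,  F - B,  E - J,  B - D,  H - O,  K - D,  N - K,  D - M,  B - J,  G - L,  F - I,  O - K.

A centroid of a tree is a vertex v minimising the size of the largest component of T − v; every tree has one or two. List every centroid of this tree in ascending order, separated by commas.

K

If K is removed the pieces have sizes 7, 6, 1, all ≤ ⌊15/2⌋ = 7.
No neighbour of K does as well, so K is the unique centroid.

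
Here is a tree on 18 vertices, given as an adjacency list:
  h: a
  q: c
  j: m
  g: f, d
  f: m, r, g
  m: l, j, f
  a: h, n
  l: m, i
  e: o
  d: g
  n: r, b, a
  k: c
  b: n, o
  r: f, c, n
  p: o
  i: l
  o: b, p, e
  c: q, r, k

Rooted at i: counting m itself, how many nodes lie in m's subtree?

m's subtree: {m, f, j, r, g, n, c, d, b, a, k, q, o, h, e, p}, size 16.

16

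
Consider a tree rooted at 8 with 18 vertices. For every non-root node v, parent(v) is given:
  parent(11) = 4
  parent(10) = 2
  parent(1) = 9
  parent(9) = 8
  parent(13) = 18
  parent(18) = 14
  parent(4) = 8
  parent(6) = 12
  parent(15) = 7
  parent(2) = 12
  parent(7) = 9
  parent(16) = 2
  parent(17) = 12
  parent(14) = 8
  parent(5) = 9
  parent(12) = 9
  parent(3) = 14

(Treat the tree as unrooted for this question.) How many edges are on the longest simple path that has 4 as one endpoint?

A farthest node from 4 is 16 (10 also at distance 5).
The path 4-8-9-12-2-16 has 5 edges.

5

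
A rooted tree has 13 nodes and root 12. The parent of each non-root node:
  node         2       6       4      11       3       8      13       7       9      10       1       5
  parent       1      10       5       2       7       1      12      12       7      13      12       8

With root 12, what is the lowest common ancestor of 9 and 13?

Ancestors of 9 (toward the root): 9, 7, 12.
Ancestors of 13: 13, 12.
The deepest node appearing in both lists is 12.

12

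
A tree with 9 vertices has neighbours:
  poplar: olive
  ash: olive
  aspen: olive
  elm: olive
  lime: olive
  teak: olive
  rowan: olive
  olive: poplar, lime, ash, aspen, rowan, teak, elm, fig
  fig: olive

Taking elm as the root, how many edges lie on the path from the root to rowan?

2

Climbing from rowan to the root: rowan – olive – elm. That's 2 steps.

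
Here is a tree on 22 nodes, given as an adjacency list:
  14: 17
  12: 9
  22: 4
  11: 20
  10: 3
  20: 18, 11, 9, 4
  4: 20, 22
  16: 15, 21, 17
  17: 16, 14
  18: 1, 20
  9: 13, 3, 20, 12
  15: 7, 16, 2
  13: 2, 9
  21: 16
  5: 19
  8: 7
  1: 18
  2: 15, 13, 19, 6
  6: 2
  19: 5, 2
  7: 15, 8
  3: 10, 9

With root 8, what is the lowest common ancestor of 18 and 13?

13

Ancestors of 18 (toward the root): 18, 20, 9, 13, 2, 15, 7, 8.
Ancestors of 13: 13, 2, 15, 7, 8.
The deepest node appearing in both lists is 13.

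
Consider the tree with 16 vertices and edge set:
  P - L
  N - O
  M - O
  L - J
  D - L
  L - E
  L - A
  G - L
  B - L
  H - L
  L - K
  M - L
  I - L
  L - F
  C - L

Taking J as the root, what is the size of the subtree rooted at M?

3

The subtree rooted at M contains: M, O, N — 3 nodes.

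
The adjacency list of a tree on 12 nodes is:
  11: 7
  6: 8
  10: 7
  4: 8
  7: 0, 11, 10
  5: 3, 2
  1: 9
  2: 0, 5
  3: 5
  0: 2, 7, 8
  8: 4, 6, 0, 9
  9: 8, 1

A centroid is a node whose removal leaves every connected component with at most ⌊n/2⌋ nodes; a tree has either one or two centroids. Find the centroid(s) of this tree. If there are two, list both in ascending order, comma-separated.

Delete 0: the remaining components have sizes 5, 3, 3. Max 5 ≤ 6, so 0 is a centroid.
Every other node leaves some component of size > 6, so the centroid is unique.

0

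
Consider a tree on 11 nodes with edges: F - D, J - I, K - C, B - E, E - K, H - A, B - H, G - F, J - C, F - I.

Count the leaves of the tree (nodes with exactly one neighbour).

3

The leaves are A, D, G.
That is 3 leaves.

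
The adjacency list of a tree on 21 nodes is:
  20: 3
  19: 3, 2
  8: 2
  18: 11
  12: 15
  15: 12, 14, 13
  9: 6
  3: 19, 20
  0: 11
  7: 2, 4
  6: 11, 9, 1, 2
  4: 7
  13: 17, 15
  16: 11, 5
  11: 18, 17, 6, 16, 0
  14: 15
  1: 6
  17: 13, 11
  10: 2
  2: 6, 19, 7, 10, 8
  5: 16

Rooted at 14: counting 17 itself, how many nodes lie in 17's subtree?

17

The subtree rooted at 17 contains: 17, 11, 6, 16, 18, 0, 2, 1, 9, 5, 19, 7, 10, 8, 3, 4, 20 — 17 nodes.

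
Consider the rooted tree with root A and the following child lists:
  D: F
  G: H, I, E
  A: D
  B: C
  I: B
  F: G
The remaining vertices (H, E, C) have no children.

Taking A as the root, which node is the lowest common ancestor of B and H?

Path B→root: B I G F D A; path H→root: H G F D A.
First common node: G.

G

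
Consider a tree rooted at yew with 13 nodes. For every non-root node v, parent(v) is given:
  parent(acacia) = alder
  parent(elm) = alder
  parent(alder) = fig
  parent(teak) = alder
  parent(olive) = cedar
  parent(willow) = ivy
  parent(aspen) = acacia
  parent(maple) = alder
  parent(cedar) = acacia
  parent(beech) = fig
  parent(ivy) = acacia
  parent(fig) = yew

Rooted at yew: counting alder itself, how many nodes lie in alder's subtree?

10

alder's subtree: {alder, acacia, maple, teak, elm, cedar, ivy, aspen, olive, willow}, size 10.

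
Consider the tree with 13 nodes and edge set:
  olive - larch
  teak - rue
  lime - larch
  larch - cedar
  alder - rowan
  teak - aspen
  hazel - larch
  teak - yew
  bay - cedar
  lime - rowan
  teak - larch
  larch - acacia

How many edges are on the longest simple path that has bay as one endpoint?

A farthest node from bay is alder.
The path bay-cedar-larch-lime-rowan-alder has 5 edges.

5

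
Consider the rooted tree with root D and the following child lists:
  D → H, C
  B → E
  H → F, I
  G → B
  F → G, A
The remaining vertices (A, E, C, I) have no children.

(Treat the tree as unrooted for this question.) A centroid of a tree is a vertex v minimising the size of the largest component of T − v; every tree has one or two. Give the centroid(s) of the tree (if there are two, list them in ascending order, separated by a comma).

If F is removed the pieces have sizes 4, 3, 1, all ≤ ⌊9/2⌋ = 4.
Every other node leaves some component of size > 4, so the centroid is unique.

F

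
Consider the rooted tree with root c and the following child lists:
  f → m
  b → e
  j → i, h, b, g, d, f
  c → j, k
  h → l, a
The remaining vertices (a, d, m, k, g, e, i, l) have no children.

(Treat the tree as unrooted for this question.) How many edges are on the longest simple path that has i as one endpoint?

A farthest node from i is l (a, m, e, k also at distance 3).
The path i-j-h-l has 3 edges.

3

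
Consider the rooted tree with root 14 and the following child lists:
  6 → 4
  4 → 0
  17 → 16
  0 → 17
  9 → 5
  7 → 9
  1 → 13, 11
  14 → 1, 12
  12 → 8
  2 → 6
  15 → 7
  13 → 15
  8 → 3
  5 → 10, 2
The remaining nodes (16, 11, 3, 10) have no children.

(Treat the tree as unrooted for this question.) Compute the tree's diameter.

Starting from 3, a farthest node is 16 at distance 15.
One longest path: 3-8-12-14-1-13-15-7-9-5-2-6-4-0-17-16.
So the diameter is 15.

15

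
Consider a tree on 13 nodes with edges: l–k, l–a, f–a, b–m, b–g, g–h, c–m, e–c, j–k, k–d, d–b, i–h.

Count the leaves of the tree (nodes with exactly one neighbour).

Exactly 4 nodes have a single neighbour: e, f, i, j.

4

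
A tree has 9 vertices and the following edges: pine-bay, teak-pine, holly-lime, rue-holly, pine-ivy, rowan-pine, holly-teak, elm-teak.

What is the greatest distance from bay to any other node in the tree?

4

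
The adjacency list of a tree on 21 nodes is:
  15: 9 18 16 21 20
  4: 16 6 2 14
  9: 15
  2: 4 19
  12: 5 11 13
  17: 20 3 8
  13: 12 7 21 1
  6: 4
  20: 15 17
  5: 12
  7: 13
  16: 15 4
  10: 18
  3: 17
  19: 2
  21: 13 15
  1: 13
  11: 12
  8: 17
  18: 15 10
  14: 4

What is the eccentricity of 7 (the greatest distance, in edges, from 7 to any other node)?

7

A farthest node from 7 is 19.
The path 7 – 13 – 21 – 15 – 16 – 4 – 2 – 19 has 7 edges.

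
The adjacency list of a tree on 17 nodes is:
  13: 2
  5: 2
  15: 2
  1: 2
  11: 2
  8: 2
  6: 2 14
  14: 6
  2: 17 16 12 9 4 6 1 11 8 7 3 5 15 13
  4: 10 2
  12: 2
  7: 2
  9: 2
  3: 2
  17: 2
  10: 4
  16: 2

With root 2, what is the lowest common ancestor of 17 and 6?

2

17's ancestor chain is 17, 2 and 6's is 6, 2; they first meet at 2.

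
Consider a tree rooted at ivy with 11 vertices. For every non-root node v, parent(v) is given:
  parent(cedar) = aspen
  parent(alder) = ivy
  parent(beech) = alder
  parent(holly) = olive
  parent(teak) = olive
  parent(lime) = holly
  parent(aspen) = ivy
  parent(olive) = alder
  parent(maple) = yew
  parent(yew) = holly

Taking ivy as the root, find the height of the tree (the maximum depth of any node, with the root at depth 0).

5

The longest root-to-leaf path is ivy – alder – olive – holly – yew – maple (5 edges).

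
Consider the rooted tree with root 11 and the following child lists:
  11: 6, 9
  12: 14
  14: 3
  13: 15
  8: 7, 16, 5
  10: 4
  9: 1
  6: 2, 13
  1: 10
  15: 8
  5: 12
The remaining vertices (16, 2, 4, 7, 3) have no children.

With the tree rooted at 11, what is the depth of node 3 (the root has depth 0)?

Path from 11 to 3: 11 → 6 → 13 → 15 → 8 → 5 → 12 → 14 → 3, which has 8 edges.

8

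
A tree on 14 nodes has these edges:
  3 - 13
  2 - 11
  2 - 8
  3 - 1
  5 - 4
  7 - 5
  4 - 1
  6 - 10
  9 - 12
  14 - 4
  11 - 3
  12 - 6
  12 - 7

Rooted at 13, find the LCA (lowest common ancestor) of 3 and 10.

3

Path 3→root: 3 13; path 10→root: 10 6 12 7 5 4 1 3 13.
First common node: 3.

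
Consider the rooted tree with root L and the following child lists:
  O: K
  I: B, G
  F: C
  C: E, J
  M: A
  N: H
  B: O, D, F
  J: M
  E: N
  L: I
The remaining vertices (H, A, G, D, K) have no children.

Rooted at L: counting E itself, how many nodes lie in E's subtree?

3

Descendants of E (including itself): E, N, H. That's 3.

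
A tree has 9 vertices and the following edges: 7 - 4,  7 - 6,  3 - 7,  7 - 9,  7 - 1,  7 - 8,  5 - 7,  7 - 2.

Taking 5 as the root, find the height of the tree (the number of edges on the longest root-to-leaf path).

2

A deepest node is 6, reached by 5 – 7 – 6.
That path has 2 edges, so the height is 2.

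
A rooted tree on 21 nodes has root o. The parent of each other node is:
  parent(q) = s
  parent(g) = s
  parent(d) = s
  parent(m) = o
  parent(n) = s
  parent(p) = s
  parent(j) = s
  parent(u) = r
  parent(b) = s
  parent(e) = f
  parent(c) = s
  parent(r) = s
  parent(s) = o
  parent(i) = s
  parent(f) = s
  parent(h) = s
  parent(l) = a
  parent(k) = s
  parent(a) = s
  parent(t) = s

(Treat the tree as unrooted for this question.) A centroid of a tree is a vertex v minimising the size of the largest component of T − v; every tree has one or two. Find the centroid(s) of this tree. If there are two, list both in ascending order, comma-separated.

s

Delete s: the remaining components have sizes 2, 2, 2, 2, 1, 1, 1, 1, 1, 1, 1, 1, 1, 1, 1, 1. Max 2 ≤ 10, so s is a centroid.
No neighbour of s does as well, so s is the unique centroid.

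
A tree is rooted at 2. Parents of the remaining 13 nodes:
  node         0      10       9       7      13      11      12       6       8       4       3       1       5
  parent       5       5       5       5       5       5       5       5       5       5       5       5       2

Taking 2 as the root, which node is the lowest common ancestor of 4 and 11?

5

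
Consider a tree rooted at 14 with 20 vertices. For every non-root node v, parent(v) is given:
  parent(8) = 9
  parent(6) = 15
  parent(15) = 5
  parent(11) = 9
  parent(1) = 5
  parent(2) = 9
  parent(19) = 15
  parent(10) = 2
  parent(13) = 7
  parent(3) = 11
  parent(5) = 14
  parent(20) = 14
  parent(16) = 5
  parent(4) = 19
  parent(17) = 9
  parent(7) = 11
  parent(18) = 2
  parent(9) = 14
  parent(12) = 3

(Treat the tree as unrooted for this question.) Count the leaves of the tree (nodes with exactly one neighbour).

Degree-1 nodes: 1, 4, 6, 8, 10, 12, 13, 16, 17, 18, 20 — 11 of them.

11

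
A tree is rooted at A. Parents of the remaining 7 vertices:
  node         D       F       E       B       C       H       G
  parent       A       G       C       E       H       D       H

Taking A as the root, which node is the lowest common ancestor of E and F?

Ancestors of E (toward the root): E, C, H, D, A.
Ancestors of F: F, G, H, D, A.
The deepest node appearing in both lists is H.

H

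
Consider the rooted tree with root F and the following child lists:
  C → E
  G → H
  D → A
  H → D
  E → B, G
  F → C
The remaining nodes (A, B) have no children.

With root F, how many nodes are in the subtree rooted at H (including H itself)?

3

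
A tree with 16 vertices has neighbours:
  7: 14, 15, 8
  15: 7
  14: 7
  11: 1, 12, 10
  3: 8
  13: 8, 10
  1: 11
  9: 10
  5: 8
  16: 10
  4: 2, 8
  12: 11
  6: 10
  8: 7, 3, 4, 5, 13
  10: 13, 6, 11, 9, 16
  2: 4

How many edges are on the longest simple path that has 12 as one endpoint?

A farthest node from 12 is 14 (15, 2 also at distance 6).
The path 12 – 11 – 10 – 13 – 8 – 7 – 14 has 6 edges.

6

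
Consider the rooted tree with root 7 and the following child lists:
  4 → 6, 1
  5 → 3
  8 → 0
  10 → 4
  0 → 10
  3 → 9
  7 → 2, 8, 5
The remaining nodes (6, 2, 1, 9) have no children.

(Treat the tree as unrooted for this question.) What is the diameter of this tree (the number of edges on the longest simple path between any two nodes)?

Starting from 1, a farthest node is 9 at distance 8.
One longest path: 1 – 4 – 10 – 0 – 8 – 7 – 5 – 3 – 9.
So the diameter is 8.

8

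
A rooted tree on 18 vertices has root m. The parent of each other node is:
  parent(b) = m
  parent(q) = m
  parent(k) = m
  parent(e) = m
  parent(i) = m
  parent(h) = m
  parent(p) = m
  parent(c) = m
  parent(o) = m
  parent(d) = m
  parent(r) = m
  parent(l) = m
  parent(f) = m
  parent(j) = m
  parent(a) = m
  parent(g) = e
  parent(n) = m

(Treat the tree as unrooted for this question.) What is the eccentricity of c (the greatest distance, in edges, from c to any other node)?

The node farthest from c is g, via c – m – e – g — 3 edges.

3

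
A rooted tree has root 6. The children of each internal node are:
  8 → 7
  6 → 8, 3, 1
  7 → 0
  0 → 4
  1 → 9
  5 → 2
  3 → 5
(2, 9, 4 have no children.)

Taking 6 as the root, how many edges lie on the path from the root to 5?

Climbing from 5 to the root: 5 → 3 → 6. That's 2 steps.

2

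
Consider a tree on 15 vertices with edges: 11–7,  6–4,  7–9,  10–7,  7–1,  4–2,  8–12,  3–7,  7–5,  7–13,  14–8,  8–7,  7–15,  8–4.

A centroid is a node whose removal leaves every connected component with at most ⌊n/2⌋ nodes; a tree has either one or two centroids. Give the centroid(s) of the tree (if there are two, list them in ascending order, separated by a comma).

If 7 is removed the pieces have sizes 6, 1, 1, 1, 1, 1, 1, 1, 1, all ≤ ⌊15/2⌋ = 7.
Every other node leaves some component of size > 7, so the centroid is unique.

7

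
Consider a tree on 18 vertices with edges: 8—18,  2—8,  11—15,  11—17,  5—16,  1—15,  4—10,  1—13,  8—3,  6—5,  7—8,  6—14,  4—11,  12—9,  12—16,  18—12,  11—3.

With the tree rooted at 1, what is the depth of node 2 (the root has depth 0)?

5

Path from 1 to 2: 1 – 15 – 11 – 3 – 8 – 2, which has 5 edges.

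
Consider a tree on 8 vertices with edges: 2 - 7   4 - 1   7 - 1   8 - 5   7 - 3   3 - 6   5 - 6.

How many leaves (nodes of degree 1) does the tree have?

The leaves are 2, 4, 8.
That is 3 leaves.

3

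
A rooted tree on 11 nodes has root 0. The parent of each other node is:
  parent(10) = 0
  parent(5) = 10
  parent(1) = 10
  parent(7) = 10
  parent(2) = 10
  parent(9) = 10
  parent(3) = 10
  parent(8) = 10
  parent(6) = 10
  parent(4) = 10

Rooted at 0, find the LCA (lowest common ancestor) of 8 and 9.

10

8's ancestor chain is 8, 10, 0 and 9's is 9, 10, 0; they first meet at 10.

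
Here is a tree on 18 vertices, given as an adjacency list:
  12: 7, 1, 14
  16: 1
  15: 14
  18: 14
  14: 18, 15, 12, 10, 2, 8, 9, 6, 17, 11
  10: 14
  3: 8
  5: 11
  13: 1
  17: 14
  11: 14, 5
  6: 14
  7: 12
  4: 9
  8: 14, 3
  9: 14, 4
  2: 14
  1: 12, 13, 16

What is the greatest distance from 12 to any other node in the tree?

3

Distances from 12 peak at 3, attained at 4 (5, 3 also at distance 3).
12 – 14 – 9 – 4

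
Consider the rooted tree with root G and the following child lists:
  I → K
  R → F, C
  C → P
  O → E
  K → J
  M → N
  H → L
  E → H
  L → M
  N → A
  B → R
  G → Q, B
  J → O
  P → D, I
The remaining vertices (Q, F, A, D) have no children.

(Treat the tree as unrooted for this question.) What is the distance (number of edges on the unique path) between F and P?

3

F–R–C–P: 3 edges.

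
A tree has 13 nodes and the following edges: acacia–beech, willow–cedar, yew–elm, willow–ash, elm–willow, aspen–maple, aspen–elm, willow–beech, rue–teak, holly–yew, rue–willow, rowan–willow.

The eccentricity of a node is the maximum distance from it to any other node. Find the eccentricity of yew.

The node farthest from yew is teak (acacia also at distance 4), via yew–elm–willow–rue–teak — 4 edges.

4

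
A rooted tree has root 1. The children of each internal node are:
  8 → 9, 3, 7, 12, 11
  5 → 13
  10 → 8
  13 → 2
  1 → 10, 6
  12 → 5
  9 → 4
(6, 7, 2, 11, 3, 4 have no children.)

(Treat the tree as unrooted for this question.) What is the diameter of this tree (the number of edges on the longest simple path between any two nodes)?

Starting from 6, a farthest node is 2 at distance 7.
One longest path: 6 - 1 - 10 - 8 - 12 - 5 - 13 - 2.
So the diameter is 7.

7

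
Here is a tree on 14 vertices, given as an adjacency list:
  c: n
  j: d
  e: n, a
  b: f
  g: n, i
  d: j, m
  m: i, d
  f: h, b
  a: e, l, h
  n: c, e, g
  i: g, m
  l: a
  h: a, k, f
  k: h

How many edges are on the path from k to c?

The path is k–h–a–e–n–c, which has 5 edges.

5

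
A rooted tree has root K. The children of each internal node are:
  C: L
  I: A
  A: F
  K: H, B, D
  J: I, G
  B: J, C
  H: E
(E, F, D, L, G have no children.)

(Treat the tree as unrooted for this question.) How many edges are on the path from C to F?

5

The path is C - B - J - I - A - F, which has 5 edges.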